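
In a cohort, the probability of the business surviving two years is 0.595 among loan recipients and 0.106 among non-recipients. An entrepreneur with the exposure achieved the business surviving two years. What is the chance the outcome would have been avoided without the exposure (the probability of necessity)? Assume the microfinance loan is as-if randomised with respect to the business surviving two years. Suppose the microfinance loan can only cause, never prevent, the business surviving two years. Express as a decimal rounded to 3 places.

PN ≈ 0.822

Let p₁ = 0.595, p₀ = 0.106.
Under exogeneity and monotonicity, PN = (p₁ − p₀) / p₁.
PN = (0.595 − 0.106) / 0.595 = 0.489 / 0.595 ≈ 0.8218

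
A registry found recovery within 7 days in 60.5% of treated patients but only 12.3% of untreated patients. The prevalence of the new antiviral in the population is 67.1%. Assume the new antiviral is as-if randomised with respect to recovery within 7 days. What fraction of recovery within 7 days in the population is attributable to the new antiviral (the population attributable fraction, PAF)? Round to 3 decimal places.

p₁ = 0.605, p₀ = 0.123.
Overall risk P(Y=1) = π·p₁ + (1−π)·p₀ = 0.671×0.605 + 0.329×0.123 = 0.44642.
Under exogeneity, PAF = [P(Y=1) − p₀] / P(Y=1).
PAF = (0.44642 − 0.123) / 0.44642 ≈ 0.7245

PAF ≈ 0.724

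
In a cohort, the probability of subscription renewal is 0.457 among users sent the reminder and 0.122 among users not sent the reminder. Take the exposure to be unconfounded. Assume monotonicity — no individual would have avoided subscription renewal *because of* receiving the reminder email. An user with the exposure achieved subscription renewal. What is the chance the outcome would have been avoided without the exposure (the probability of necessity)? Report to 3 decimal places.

PN ≈ 0.733

Let p₁ = 0.457, p₀ = 0.122.
Under exogeneity and monotonicity, PN = (p₁ − p₀) / p₁.
PN = (0.457 − 0.122) / 0.457 = 0.335 / 0.457 ≈ 0.7330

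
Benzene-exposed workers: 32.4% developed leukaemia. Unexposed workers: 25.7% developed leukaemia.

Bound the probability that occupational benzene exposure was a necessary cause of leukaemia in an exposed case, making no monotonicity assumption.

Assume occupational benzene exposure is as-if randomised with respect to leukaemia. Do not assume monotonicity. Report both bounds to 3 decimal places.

0.207 ≤ PN ≤ 1.000

p₁ = 0.324, p₀ = 0.257.
Under exogeneity alone the bounds on PN are max{0,(p₁−p₀)/p₁} ≤ PN ≤ min{1,(1−p₀)/p₁}.
  lower = (p₁ − p₀)/p₁ = 0.067 / 0.324 ≈ 0.2068
  upper = min{1, (1 − p₀)/p₁} = 0.743 / 0.324 ≈ 2.2932 → capped at 1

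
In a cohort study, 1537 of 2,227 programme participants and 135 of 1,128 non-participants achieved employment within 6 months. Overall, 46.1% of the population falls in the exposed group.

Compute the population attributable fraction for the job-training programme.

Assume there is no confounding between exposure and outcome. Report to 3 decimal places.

PAF ≈ 0.687

p₁ = P(outcome | exposed) = 1537/2227 = 0.69017
p₀ = P(outcome | unexposed) = 135/1128 = 0.11968
Overall risk P(Y=1) = π·p₁ + (1−π)·p₀ = 0.461×0.69017 + 0.539×0.11968 = 0.38267.
Under exogeneity, PAF = [P(Y=1) − p₀] / P(Y=1).
PAF = (0.38267 − 0.11968) / 0.38267 ≈ 0.6873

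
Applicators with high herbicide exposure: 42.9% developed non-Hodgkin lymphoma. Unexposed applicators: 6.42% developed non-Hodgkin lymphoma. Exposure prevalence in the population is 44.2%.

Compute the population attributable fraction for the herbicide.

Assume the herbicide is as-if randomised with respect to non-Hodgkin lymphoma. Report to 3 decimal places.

PAF ≈ 0.715

p₁ = 0.429, p₀ = 0.0642.
Overall risk P(Y=1) = π·p₁ + (1−π)·p₀ = 0.442×0.429 + 0.558×0.0642 = 0.22544.
Under exogeneity, PAF = [P(Y=1) − p₀] / P(Y=1).
PAF = (0.22544 − 0.0642) / 0.22544 ≈ 0.7152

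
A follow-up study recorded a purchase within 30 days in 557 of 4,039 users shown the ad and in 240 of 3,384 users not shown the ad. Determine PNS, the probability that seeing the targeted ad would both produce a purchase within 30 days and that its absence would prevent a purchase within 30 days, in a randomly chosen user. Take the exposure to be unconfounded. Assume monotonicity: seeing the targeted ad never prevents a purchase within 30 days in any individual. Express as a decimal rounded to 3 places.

p₁ = P(outcome | exposed) = 557/4039 = 0.13791
p₀ = P(outcome | unexposed) = 240/3384 = 0.070922
Under exogeneity and monotonicity, PNS = p₁ − p₀.
PNS = 0.13791 − 0.070922 = 0.066983

PNS ≈ 0.067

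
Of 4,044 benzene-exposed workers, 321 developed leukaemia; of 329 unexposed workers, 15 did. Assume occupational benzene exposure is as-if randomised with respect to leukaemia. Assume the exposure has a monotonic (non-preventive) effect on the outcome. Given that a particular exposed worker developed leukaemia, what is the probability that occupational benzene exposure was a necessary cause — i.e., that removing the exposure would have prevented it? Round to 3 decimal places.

PN ≈ 0.426

p₁ = P(outcome | exposed) = 321/4044 = 0.079377
p₀ = P(outcome | unexposed) = 15/329 = 0.045593
Under exogeneity and monotonicity, PN = (p₁ − p₀) / p₁.
PN = (0.079377 − 0.045593) / 0.079377 = 0.033784 / 0.079377 ≈ 0.4256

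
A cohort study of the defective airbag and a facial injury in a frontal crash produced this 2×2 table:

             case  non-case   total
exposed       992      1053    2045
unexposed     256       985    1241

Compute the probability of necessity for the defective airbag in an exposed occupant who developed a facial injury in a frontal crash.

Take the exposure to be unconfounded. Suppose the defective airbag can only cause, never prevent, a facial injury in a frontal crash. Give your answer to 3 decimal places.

PN ≈ 0.575

p₁ = P(outcome | exposed) = 992/2045 = 0.48509
p₀ = P(outcome | unexposed) = 256/1241 = 0.20629
Under exogeneity and monotonicity, PN = (p₁ − p₀) / p₁.
PN = (0.48509 − 0.20629) / 0.48509 = 0.2788 / 0.48509 ≈ 0.5747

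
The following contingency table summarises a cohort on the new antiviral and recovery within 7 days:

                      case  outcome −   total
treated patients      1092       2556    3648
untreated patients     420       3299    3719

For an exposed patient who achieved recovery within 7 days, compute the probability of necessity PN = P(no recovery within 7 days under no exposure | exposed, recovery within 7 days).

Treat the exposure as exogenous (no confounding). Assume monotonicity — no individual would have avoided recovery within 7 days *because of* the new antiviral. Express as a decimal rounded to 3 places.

PN ≈ 0.623

p₁ = P(outcome | exposed) = 1092/3648 = 0.29934
p₀ = P(outcome | unexposed) = 420/3719 = 0.11293
Under exogeneity and monotonicity, PN = (p₁ − p₀)/p₁.
PN = (0.29934 − 0.11293) / 0.29934 ≈ 0.6227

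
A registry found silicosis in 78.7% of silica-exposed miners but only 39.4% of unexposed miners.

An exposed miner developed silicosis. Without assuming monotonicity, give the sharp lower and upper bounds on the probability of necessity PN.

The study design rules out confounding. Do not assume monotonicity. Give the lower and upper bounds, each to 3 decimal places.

p₁ = 0.787, p₀ = 0.394.
Under exogeneity alone the bounds on PN are max{0,(p₁−p₀)/p₁} ≤ PN ≤ min{1,(1−p₀)/p₁}.
  lower = (p₁ − p₀)/p₁ = 0.393 / 0.787 ≈ 0.4994
  upper = min{1, (1 − p₀)/p₁} = 0.606 / 0.787 ≈ 0.7700

0.499 ≤ PN ≤ 0.770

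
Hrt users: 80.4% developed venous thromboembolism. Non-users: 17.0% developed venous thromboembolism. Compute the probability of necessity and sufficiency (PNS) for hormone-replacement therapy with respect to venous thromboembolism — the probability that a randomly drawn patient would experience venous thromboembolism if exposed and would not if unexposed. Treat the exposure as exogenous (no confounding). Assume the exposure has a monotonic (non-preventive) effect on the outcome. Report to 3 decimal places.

p₁ = 0.804, p₀ = 0.17.
Under exogeneity and monotonicity, PNS = p₁ − p₀.
PNS = 0.804 − 0.17 = 0.634

PNS ≈ 0.634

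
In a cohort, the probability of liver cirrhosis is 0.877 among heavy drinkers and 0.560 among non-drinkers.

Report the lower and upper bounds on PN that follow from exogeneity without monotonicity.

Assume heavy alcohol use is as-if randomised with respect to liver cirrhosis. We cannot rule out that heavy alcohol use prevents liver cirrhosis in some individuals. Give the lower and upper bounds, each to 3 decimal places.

0.361 ≤ PN ≤ 0.502

Let p₁ = 0.877, p₀ = 0.56.
Under exogeneity alone the bounds on PN are max{0,(p₁−p₀)/p₁} ≤ PN ≤ min{1,(1−p₀)/p₁}.
  lower = (p₁ − p₀)/p₁ = 0.317 / 0.877 ≈ 0.3615
  upper = min{1, (1 − p₀)/p₁} = 0.44 / 0.877 ≈ 0.5017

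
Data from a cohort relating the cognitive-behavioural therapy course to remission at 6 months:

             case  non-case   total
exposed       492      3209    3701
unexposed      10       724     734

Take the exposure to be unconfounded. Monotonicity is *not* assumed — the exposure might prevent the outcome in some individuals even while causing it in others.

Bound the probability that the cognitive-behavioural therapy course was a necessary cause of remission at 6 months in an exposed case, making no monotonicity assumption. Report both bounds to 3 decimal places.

0.898 ≤ PN ≤ 1.000

p₁ = P(outcome | exposed) = 492/3701 = 0.13294
p₀ = P(outcome | unexposed) = 10/734 = 0.013624
Under exogeneity alone the bounds on PN are max{0,(p₁−p₀)/p₁} ≤ PN ≤ min{1,(1−p₀)/p₁}.
  lower = (p₁ − p₀)/p₁ = 0.11931 / 0.13294 ≈ 0.8975
  upper = min{1, (1 − p₀)/p₁} = 0.98638 / 0.13294 ≈ 7.4199 → capped at 1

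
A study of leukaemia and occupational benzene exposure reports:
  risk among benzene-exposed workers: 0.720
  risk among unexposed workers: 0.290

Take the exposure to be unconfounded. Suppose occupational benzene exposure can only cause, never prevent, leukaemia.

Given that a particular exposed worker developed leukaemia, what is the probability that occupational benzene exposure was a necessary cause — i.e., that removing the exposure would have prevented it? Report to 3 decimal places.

Let p₁ = 0.72, p₀ = 0.29.
Under exogeneity and monotonicity, PN = (p₁ − p₀) / p₁.
PN = (0.72 − 0.29) / 0.72 = 0.43 / 0.72 ≈ 0.5972

PN ≈ 0.597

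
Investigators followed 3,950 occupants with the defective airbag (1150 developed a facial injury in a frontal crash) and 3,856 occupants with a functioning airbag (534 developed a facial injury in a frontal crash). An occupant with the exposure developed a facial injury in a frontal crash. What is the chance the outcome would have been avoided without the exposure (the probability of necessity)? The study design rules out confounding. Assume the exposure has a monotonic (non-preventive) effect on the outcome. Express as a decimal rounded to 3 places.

PN ≈ 0.524

p₁ = P(outcome | exposed) = 1150/3950 = 0.29114
p₀ = P(outcome | unexposed) = 534/3856 = 0.13849
Under exogeneity and monotonicity, PN = (p₁ − p₀) / p₁.
PN = (0.29114 − 0.13849) / 0.29114 = 0.15265 / 0.29114 ≈ 0.5243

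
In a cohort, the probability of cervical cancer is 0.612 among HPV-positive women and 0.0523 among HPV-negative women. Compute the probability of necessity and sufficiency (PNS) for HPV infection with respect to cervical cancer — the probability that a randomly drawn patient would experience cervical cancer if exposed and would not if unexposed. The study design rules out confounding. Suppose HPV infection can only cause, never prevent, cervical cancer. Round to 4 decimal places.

Let p₁ = 0.612, p₀ = 0.0523.
Under exogeneity and monotonicity, PNS = p₁ − p₀.
PNS = 0.612 − 0.0523 = 0.5597

PNS ≈ 0.5597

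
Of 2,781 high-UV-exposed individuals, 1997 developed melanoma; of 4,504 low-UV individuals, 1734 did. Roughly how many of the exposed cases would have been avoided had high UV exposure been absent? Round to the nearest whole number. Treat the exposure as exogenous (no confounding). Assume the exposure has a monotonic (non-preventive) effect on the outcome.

p₁ = P(outcome | exposed) = 1997/2781 = 0.71809
p₀ = P(outcome | unexposed) = 1734/4504 = 0.38499
PN = (p₁ − p₀)/p₁ = (0.71809 − 0.38499) / 0.71809 ≈ 0.46387.
Attributable cases ≈ PN × (exposed cases) = 0.46387 × 1997 ≈ 926.34.

about 926 cases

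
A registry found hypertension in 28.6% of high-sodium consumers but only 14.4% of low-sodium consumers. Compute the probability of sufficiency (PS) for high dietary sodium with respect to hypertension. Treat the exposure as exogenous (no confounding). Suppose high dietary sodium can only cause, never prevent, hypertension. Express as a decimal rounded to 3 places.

PS ≈ 0.166

p₁ = 0.286, p₀ = 0.144.
Under exogeneity and monotonicity, PS = (p₁ − p₀) / (1 − p₀).
PS = (0.286 − 0.144) / (1 − 0.144) = 0.142 / 0.856 ≈ 0.1659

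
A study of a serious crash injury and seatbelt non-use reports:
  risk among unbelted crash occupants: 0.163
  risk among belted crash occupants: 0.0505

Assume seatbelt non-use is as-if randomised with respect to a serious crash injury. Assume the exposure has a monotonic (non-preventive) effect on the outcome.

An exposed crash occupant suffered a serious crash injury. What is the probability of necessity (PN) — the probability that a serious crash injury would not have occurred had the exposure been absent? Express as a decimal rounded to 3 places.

Let p₁ = 0.163, p₀ = 0.0505.
Under exogeneity and monotonicity, PN = (p₁ − p₀) / p₁.
PN = (0.163 − 0.0505) / 0.163 = 0.1125 / 0.163 ≈ 0.6902

PN ≈ 0.690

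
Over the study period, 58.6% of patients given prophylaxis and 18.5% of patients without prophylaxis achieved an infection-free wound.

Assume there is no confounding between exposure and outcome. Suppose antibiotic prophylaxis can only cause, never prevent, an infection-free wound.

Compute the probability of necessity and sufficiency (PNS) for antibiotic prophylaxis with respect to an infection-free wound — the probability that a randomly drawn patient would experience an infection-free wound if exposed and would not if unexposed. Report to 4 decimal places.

p₁ = 0.586, p₀ = 0.185.
Under exogeneity and monotonicity, PNS = p₁ − p₀.
PNS = 0.586 − 0.185 = 0.401

PNS ≈ 0.4010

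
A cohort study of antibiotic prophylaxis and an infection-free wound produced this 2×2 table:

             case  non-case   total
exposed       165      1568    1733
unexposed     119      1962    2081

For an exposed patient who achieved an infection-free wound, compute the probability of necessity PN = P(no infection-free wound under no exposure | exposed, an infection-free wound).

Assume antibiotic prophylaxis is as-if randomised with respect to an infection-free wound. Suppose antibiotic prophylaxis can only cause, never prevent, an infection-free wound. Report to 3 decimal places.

PN ≈ 0.399

p₁ = P(outcome | exposed) = 165/1733 = 0.095211
p₀ = P(outcome | unexposed) = 119/2081 = 0.057184
Under exogeneity and monotonicity, PN = (p₁ − p₀) / p₁.
PN = (0.095211 − 0.057184) / 0.095211 = 0.038027 / 0.095211 ≈ 0.3994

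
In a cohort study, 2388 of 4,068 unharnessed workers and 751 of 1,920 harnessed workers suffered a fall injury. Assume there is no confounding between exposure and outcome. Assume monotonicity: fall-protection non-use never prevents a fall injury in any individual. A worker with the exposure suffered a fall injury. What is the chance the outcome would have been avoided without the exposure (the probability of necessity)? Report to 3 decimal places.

p₁ = P(outcome | exposed) = 2388/4068 = 0.58702
p₀ = P(outcome | unexposed) = 751/1920 = 0.39115
Under exogeneity and monotonicity, PN = (p₁ − p₀) / p₁.
PN = (0.58702 − 0.39115) / 0.58702 = 0.19587 / 0.58702 ≈ 0.3337

PN ≈ 0.334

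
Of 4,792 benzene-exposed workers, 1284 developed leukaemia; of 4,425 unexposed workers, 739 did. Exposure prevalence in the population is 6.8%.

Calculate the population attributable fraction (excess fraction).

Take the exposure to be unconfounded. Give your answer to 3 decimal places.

PAF ≈ 0.039

p₁ = P(outcome | exposed) = 1284/4792 = 0.26795
p₀ = P(outcome | unexposed) = 739/4425 = 0.16701
Overall risk P(Y=1) = π·p₁ + (1−π)·p₀ = 0.068×0.26795 + 0.932×0.16701 = 0.17387.
Under exogeneity, PAF = [P(Y=1) − p₀] / P(Y=1).
PAF = (0.17387 − 0.16701) / 0.17387 ≈ 0.0395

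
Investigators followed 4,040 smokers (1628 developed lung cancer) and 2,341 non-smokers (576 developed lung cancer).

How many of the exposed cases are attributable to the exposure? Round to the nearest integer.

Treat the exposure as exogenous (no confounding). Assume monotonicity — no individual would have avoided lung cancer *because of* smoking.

about 634 cases

p₁ = P(outcome | exposed) = 1628/4040 = 0.40297
p₀ = P(outcome | unexposed) = 576/2341 = 0.24605
PN = (p₁ − p₀)/p₁ = (0.40297 − 0.24605) / 0.40297 ≈ 0.38941.
Attributable cases ≈ PN × (exposed cases) = 0.38941 × 1628 ≈ 633.96.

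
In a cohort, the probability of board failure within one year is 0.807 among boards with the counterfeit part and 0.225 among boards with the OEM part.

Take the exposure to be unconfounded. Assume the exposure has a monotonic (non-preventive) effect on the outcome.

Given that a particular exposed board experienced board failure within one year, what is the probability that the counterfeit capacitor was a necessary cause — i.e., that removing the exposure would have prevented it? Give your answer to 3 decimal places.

PN ≈ 0.721

Let p₁ = 0.807, p₀ = 0.225.
Under exogeneity and monotonicity, PN = (p₁ − p₀) / p₁.
PN = (0.807 − 0.225) / 0.807 = 0.582 / 0.807 ≈ 0.7212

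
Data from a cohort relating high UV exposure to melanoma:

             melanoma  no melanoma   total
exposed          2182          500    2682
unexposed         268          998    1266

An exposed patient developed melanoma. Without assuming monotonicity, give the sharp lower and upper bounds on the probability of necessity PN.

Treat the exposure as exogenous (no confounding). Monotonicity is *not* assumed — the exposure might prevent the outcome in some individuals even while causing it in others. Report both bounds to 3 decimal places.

p₁ = P(outcome | exposed) = 2182/2682 = 0.81357
p₀ = P(outcome | unexposed) = 268/1266 = 0.21169
Under exogeneity alone the bounds on PN are max{0,(p₁−p₀)/p₁} ≤ PN ≤ min{1,(1−p₀)/p₁}.
  lower = (p₁ − p₀)/p₁ = 0.60188 / 0.81357 ≈ 0.7398
  upper = min{1, (1 − p₀)/p₁} = 0.78831 / 0.81357 ≈ 0.9689

0.740 ≤ PN ≤ 0.969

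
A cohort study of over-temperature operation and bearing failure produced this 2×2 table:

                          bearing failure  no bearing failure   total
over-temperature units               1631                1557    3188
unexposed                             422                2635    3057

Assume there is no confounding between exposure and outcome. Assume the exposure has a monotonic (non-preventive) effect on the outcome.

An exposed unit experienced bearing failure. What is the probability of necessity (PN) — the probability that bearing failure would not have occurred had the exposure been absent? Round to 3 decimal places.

PN ≈ 0.730

p₁ = P(outcome | exposed) = 1631/3188 = 0.51161
p₀ = P(outcome | unexposed) = 422/3057 = 0.13804
Under exogeneity and monotonicity, PN = (p₁ − p₀)/p₁.
PN = (0.51161 − 0.13804) / 0.51161 ≈ 0.7302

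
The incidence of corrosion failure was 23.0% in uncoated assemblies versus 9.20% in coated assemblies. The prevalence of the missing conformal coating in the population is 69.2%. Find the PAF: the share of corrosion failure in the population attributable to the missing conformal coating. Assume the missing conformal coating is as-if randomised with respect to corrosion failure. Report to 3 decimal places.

PAF ≈ 0.509

p₁ = 0.23, p₀ = 0.092.
Overall risk P(Y=1) = π·p₁ + (1−π)·p₀ = 0.692×0.23 + 0.308×0.092 = 0.1875.
Under exogeneity, PAF = [P(Y=1) − p₀] / P(Y=1).
PAF = (0.1875 − 0.092) / 0.1875 ≈ 0.5093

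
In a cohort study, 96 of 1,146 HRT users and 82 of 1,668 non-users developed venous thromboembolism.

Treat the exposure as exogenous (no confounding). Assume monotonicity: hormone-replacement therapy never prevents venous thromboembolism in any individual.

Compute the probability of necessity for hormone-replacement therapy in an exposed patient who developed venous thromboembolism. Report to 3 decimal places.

p₁ = P(outcome | exposed) = 96/1146 = 0.08377
p₀ = P(outcome | unexposed) = 82/1668 = 0.049161
Under exogeneity and monotonicity, PN = (p₁ − p₀) / p₁.
PN = (0.08377 − 0.049161) / 0.08377 = 0.034609 / 0.08377 ≈ 0.4131

PN ≈ 0.413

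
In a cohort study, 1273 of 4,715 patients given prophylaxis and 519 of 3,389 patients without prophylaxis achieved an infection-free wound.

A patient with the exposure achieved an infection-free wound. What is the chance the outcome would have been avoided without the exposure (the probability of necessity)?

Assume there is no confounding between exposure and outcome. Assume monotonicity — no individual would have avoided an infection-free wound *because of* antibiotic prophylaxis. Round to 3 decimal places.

PN ≈ 0.433

p₁ = P(outcome | exposed) = 1273/4715 = 0.26999
p₀ = P(outcome | unexposed) = 519/3389 = 0.15314
Under exogeneity and monotonicity, PN = (p₁ − p₀) / p₁.
PN = (0.26999 − 0.15314) / 0.26999 = 0.11685 / 0.26999 ≈ 0.4328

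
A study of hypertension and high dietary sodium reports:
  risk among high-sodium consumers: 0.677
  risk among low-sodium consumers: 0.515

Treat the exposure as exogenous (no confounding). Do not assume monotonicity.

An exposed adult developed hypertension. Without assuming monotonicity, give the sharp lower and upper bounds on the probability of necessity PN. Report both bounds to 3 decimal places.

0.239 ≤ PN ≤ 0.716

Let p₁ = 0.677, p₀ = 0.515.
Under exogeneity alone the bounds on PN are max{0,(p₁−p₀)/p₁} ≤ PN ≤ min{1,(1−p₀)/p₁}.
  lower = (p₁ − p₀)/p₁ = 0.162 / 0.677 ≈ 0.2393
  upper = min{1, (1 − p₀)/p₁} = 0.485 / 0.677 ≈ 0.7164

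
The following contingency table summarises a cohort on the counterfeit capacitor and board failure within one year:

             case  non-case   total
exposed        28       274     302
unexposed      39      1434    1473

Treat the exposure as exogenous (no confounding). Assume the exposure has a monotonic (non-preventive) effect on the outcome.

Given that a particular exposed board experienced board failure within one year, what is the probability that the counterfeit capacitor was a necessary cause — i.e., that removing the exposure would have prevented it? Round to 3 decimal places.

p₁ = P(outcome | exposed) = 28/302 = 0.092715
p₀ = P(outcome | unexposed) = 39/1473 = 0.026477
Under exogeneity and monotonicity, PN = (p₁ − p₀)/p₁.
PN = (0.092715 − 0.026477) / 0.092715 ≈ 0.7144

PN ≈ 0.714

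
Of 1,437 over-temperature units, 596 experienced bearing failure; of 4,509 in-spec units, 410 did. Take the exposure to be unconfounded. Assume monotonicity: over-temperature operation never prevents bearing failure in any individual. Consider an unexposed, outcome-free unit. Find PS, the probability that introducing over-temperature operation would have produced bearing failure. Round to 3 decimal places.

p₁ = P(outcome | exposed) = 596/1437 = 0.41475
p₀ = P(outcome | unexposed) = 410/4509 = 0.090929
Under exogeneity and monotonicity, PS = (p₁ − p₀) / (1 − p₀).
PS = (0.41475 − 0.090929) / (1 − 0.090929) = 0.32382 / 0.90907 ≈ 0.3562

PS ≈ 0.356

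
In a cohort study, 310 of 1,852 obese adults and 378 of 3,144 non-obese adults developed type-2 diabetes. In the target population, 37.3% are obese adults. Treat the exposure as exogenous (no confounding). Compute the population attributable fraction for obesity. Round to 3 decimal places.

PAF ≈ 0.128

p₁ = P(outcome | exposed) = 310/1852 = 0.16739
p₀ = P(outcome | unexposed) = 378/3144 = 0.12023
Overall risk P(Y=1) = π·p₁ + (1−π)·p₀ = 0.373×0.16739 + 0.627×0.12023 = 0.13782.
Under exogeneity, PAF = [P(Y=1) − p₀] / P(Y=1).
PAF = (0.13782 − 0.12023) / 0.13782 ≈ 0.1276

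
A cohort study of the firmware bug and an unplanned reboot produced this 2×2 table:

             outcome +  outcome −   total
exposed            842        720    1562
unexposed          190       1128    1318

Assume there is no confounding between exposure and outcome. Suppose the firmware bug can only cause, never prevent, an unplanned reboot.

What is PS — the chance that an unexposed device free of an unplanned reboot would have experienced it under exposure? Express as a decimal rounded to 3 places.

PS ≈ 0.461

p₁ = P(outcome | exposed) = 842/1562 = 0.53905
p₀ = P(outcome | unexposed) = 190/1318 = 0.14416
Under exogeneity and monotonicity, PS = (p₁ − p₀) / (1 − p₀).
PS = (0.53905 − 0.14416) / (1 − 0.14416) = 0.39489 / 0.85584 ≈ 0.4614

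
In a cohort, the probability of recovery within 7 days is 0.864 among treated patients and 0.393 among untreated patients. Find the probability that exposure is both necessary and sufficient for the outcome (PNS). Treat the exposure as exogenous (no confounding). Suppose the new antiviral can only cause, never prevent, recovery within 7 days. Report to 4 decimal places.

Let p₁ = 0.864, p₀ = 0.393.
Under exogeneity and monotonicity, PNS = p₁ − p₀.
PNS = 0.864 − 0.393 = 0.471

PNS ≈ 0.4710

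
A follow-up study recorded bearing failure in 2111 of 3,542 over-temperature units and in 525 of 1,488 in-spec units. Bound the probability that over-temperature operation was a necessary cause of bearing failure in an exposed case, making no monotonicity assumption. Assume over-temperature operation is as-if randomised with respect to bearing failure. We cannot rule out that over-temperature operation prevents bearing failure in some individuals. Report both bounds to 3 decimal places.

0.408 ≤ PN ≤ 1.000

p₁ = P(outcome | exposed) = 2111/3542 = 0.59599
p₀ = P(outcome | unexposed) = 525/1488 = 0.35282
Under exogeneity alone the bounds on PN are max{0,(p₁−p₀)/p₁} ≤ PN ≤ min{1,(1−p₀)/p₁}.
  lower = (p₁ − p₀)/p₁ = 0.24317 / 0.59599 ≈ 0.4080
  upper = min{1, (1 − p₀)/p₁} = 0.64718 / 0.59599 ≈ 1.0859 → capped at 1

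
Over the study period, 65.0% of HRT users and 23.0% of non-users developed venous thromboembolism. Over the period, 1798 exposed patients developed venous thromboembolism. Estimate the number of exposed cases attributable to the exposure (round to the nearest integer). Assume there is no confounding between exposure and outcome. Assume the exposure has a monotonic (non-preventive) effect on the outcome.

about 1162 cases

p₁ = 0.65, p₀ = 0.23.
PN = (p₁ − p₀)/p₁ = (0.65 − 0.23) / 0.65 ≈ 0.64615.
Attributable cases ≈ PN × (exposed cases) = 0.64615 × 1798 ≈ 1161.78.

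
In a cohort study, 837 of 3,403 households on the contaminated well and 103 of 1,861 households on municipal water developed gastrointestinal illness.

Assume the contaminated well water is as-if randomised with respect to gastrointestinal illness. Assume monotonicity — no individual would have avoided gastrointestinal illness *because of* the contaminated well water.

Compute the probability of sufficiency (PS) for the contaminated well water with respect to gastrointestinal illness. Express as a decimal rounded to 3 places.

PS ≈ 0.202

p₁ = P(outcome | exposed) = 837/3403 = 0.24596
p₀ = P(outcome | unexposed) = 103/1861 = 0.055347
Under exogeneity and monotonicity, PS = (p₁ − p₀) / (1 − p₀).
PS = (0.24596 − 0.055347) / (1 − 0.055347) = 0.19061 / 0.94465 ≈ 0.2018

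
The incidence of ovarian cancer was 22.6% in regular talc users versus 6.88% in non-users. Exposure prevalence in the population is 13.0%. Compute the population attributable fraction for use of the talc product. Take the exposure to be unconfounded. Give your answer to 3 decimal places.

p₁ = 0.226, p₀ = 0.0688.
Overall risk P(Y=1) = π·p₁ + (1−π)·p₀ = 0.13×0.226 + 0.87×0.0688 = 0.089236.
Under exogeneity, PAF = [P(Y=1) − p₀] / P(Y=1).
PAF = (0.089236 − 0.0688) / 0.089236 ≈ 0.2290

PAF ≈ 0.229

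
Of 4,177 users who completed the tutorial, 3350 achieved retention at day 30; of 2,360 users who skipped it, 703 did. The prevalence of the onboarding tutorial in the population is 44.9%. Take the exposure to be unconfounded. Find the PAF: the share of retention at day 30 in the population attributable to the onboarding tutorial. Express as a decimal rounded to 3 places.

PAF ≈ 0.432

p₁ = P(outcome | exposed) = 3350/4177 = 0.80201
p₀ = P(outcome | unexposed) = 703/2360 = 0.29788
Overall risk P(Y=1) = π·p₁ + (1−π)·p₀ = 0.449×0.80201 + 0.551×0.29788 = 0.52424.
Under exogeneity, PAF = [P(Y=1) − p₀] / P(Y=1).
PAF = (0.52424 − 0.29788) / 0.52424 ≈ 0.4318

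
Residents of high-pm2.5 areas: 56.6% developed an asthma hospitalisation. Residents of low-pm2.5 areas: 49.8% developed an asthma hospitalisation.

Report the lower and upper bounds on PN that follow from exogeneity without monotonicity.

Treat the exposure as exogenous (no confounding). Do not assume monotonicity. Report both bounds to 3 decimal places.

0.120 ≤ PN ≤ 0.887

p₁ = 0.566, p₀ = 0.498.
Under exogeneity alone the bounds on PN are max{0,(p₁−p₀)/p₁} ≤ PN ≤ min{1,(1−p₀)/p₁}.
  lower = (p₁ − p₀)/p₁ = 0.068 / 0.566 ≈ 0.1201
  upper = min{1, (1 − p₀)/p₁} = 0.502 / 0.566 ≈ 0.8869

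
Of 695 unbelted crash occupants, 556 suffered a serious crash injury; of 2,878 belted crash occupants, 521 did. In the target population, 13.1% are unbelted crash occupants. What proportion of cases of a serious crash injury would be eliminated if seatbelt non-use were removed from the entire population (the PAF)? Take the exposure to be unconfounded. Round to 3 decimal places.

PAF ≈ 0.309

p₁ = P(outcome | exposed) = 556/695 = 0.8
p₀ = P(outcome | unexposed) = 521/2878 = 0.18103
Overall risk P(Y=1) = π·p₁ + (1−π)·p₀ = 0.131×0.8 + 0.869×0.18103 = 0.26211.
Under exogeneity, PAF = [P(Y=1) − p₀] / P(Y=1).
PAF = (0.26211 − 0.18103) / 0.26211 ≈ 0.3094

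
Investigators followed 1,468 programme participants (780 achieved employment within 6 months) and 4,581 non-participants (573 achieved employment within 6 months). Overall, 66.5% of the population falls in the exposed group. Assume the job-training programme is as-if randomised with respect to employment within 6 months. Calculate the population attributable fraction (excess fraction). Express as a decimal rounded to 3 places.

PAF ≈ 0.684

p₁ = P(outcome | exposed) = 780/1468 = 0.53134
p₀ = P(outcome | unexposed) = 573/4581 = 0.12508
Overall risk P(Y=1) = π·p₁ + (1−π)·p₀ = 0.665×0.53134 + 0.335×0.12508 = 0.39524.
Under exogeneity, PAF = [P(Y=1) − p₀] / P(Y=1).
PAF = (0.39524 − 0.12508) / 0.39524 ≈ 0.6835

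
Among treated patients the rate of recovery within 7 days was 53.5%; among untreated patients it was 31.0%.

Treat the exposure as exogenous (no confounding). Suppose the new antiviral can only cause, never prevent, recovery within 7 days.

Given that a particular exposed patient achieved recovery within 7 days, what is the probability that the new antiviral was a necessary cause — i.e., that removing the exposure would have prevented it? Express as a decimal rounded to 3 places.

PN ≈ 0.421

p₁ = 0.535, p₀ = 0.31.
Under exogeneity and monotonicity, PN = (p₁ − p₀) / p₁.
PN = (0.535 − 0.31) / 0.535 = 0.225 / 0.535 ≈ 0.4206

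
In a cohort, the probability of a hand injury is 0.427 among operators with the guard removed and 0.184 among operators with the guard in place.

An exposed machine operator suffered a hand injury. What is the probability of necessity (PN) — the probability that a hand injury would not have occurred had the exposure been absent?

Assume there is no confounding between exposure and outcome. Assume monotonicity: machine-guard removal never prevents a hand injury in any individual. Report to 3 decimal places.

PN ≈ 0.569

Let p₁ = 0.427, p₀ = 0.184.
Under exogeneity and monotonicity, PN = (p₁ − p₀) / p₁.
PN = (0.427 − 0.184) / 0.427 = 0.243 / 0.427 ≈ 0.5691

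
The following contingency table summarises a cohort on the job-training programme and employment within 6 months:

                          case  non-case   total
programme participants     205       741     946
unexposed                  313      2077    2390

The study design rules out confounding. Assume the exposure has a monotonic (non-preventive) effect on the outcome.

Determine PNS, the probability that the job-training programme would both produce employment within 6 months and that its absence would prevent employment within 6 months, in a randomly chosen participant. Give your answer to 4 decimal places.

PNS ≈ 0.0857

p₁ = P(outcome | exposed) = 205/946 = 0.2167
p₀ = P(outcome | unexposed) = 313/2390 = 0.13096
Under exogeneity and monotonicity, PNS = p₁ − p₀.
PNS = 0.2167 − 0.13096 = 0.08574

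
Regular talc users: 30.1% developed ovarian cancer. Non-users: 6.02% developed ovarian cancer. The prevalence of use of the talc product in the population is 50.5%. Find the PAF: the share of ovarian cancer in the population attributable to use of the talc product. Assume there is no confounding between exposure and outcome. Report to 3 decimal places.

PAF ≈ 0.669

p₁ = 0.301, p₀ = 0.0602.
Overall risk P(Y=1) = π·p₁ + (1−π)·p₀ = 0.505×0.301 + 0.495×0.0602 = 0.1818.
Under exogeneity, PAF = [P(Y=1) − p₀] / P(Y=1).
PAF = (0.1818 − 0.0602) / 0.1818 ≈ 0.6689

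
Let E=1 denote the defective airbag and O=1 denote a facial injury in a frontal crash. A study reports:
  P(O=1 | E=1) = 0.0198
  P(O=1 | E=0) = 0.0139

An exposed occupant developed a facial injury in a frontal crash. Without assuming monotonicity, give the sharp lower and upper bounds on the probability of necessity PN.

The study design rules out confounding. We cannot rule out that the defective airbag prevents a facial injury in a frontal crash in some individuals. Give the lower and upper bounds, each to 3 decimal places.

0.298 ≤ PN ≤ 1.000

Let p₁ = 0.0198, p₀ = 0.0139.
Under exogeneity alone the bounds on PN are max{0,(p₁−p₀)/p₁} ≤ PN ≤ min{1,(1−p₀)/p₁}.
  lower = (p₁ − p₀)/p₁ = 0.0059 / 0.0198 ≈ 0.2980
  upper = min{1, (1 − p₀)/p₁} = 0.9861 / 0.0198 ≈ 49.8030 → capped at 1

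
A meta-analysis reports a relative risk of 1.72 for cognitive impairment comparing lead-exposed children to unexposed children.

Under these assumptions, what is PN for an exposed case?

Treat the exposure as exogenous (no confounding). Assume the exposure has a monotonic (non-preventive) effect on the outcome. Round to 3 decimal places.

Under exogeneity and monotonicity, PN = (RR − 1) / RR = 1 − 1/RR.
PN = (1.72 − 1) / 1.72 = 0.72 / 1.72 ≈ 0.4186

PN ≈ 0.419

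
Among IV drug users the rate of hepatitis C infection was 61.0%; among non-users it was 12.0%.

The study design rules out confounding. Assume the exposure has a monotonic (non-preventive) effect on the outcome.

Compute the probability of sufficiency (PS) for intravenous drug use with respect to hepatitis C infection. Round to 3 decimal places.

p₁ = 0.61, p₀ = 0.12.
Under exogeneity and monotonicity, PS = (p₁ − p₀) / (1 − p₀).
PS = (0.61 − 0.12) / (1 − 0.12) = 0.49 / 0.88 ≈ 0.5568

PS ≈ 0.557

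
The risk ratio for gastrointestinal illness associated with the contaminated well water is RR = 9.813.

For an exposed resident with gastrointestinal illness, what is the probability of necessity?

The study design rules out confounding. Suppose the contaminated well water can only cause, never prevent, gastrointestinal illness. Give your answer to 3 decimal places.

Under exogeneity and monotonicity, PN = (RR − 1) / RR = 1 − 1/RR.
PN = (9.813 − 1) / 9.813 = 8.813 / 9.813 ≈ 0.8981

PN ≈ 0.898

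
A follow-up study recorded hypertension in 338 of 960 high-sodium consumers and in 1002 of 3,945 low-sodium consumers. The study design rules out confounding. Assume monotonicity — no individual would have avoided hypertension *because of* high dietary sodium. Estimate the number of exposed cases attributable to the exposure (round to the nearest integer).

p₁ = P(outcome | exposed) = 338/960 = 0.35208
p₀ = P(outcome | unexposed) = 1002/3945 = 0.25399
PN = (p₁ − p₀)/p₁ = (0.35208 − 0.25399) / 0.35208 ≈ 0.27860.
Attributable cases ≈ PN × (exposed cases) = 0.27860 × 338 ≈ 94.17.

about 94 cases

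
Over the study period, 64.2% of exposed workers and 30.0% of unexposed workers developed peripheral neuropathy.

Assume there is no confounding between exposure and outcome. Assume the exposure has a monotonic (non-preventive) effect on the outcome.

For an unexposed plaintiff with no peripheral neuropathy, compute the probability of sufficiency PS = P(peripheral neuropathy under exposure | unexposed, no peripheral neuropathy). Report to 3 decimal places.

p₁ = 0.642, p₀ = 0.3.
Under exogeneity and monotonicity, PS = (p₁ − p₀) / (1 − p₀).
PS = (0.642 − 0.3) / (1 − 0.3) = 0.342 / 0.7 ≈ 0.4886

PS ≈ 0.489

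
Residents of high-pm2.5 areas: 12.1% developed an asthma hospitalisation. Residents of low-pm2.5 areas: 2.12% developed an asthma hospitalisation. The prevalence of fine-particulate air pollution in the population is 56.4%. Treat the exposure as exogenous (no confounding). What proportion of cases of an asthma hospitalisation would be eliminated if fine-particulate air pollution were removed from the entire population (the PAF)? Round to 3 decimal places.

p₁ = 0.121, p₀ = 0.0212.
Overall risk P(Y=1) = π·p₁ + (1−π)·p₀ = 0.564×0.121 + 0.436×0.0212 = 0.077487.
Under exogeneity, PAF = [P(Y=1) − p₀] / P(Y=1).
PAF = (0.077487 − 0.0212) / 0.077487 ≈ 0.7264

PAF ≈ 0.726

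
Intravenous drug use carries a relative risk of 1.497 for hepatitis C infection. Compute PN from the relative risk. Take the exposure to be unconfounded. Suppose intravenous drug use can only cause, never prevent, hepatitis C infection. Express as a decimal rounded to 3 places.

PN ≈ 0.332

Under exogeneity and monotonicity, PN = (RR − 1) / RR = 1 − 1/RR.
PN = (1.497 − 1) / 1.497 = 0.497 / 1.497 ≈ 0.3320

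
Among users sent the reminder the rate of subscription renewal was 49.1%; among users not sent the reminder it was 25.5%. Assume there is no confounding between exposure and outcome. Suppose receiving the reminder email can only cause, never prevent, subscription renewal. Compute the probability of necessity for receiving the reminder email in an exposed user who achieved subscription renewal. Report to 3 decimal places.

p₁ = 0.491, p₀ = 0.255.
Under exogeneity and monotonicity, PN = (p₁ − p₀) / p₁.
PN = (0.491 − 0.255) / 0.491 = 0.236 / 0.491 ≈ 0.4807

PN ≈ 0.481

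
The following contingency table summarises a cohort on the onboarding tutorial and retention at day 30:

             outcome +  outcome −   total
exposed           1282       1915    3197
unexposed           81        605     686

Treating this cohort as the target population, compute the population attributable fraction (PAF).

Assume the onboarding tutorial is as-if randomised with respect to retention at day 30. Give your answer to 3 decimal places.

p₁ = P(outcome | exposed) = 1282/3197 = 0.401
p₀ = P(outcome | unexposed) = 81/686 = 0.11808
Exposure prevalence π = 3197/3883 = 0.82333; overall risk P(Y=1) = 0.35102.
Under exogeneity, PAF = [P(Y=1) − p₀]/P(Y=1).
PAF = (0.35102 − 0.11808) / 0.35102 ≈ 0.6636

PAF ≈ 0.664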